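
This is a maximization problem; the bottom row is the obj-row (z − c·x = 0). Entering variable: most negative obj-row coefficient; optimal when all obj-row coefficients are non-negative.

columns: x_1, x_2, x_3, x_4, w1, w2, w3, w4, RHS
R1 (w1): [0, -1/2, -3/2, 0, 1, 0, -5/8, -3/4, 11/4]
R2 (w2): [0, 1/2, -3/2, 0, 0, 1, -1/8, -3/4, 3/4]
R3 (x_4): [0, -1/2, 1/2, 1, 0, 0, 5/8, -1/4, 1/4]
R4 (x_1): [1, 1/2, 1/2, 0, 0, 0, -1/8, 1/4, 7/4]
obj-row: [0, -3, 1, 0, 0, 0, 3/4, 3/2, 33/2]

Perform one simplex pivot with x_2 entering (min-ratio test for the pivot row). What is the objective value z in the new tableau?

21

Ratio test on column x_2 — row 1: entry -1/2 ≤ 0; row 2: (3/4)/(1/2) = 3/2; row 3: entry -1/2 ≤ 0; row 4: (7/4)/(1/2) = 7/2. Minimum is 3/2 at row 2 (w2 leaves); pivot element 1/2.
Pivot on row 2; the obj-row RHS becomes 33/2 − (-3)·(3/2) = 21.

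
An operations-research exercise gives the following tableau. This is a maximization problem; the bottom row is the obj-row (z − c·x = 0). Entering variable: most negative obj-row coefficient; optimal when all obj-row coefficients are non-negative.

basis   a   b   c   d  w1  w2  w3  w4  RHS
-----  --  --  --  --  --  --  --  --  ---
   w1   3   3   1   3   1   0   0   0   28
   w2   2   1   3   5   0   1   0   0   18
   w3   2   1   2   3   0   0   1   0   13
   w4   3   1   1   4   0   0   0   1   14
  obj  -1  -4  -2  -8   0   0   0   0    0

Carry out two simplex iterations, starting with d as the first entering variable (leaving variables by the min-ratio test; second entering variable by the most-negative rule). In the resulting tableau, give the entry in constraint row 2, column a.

-5/3

Ratio test on column d — row 1: 28/3 = 28/3; row 2: 18/5 = 18/5; row 3: 13/3 = 13/3; row 4: 14/4 = 7/2. Minimum is 7/2 at row 4 (w4 leaves); pivot element 4.
Divide row 4 by 4; eliminate column d from the other rows.
Second iteration: most negative obj-row entry is -2 in column b, so b enters.
Ratio test on column b — row 1: (35/2)/(9/4) = 70/9; row 2: entry -1/4 ≤ 0; row 3: (5/2)/(1/4) = 10; row 4: (7/2)/(1/4) = 14. Minimum is 70/9 at row 1 (w1 leaves); pivot element 9/4.
Divide row 1 by 9/4; eliminate column b from the other rows.
After both pivots, the entry at constraint row 2, column a is -5/3.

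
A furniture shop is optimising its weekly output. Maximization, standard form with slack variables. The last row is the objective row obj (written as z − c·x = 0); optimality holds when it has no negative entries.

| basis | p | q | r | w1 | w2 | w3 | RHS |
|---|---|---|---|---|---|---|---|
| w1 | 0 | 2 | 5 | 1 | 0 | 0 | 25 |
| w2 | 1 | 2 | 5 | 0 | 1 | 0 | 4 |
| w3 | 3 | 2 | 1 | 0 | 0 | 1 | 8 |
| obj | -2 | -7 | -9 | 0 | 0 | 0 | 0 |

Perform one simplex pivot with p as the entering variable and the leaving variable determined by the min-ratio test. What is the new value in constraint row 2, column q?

4/3

Ratio test on column p — row 1: entry 0 ≤ 0; row 2: 4/1 = 4; row 3: 8/3 = 8/3. Minimum is 8/3 at row 3 (w3 leaves); pivot element 3.
Divide row 3 by 3; eliminate column p from the other rows.
Row 2 update in column q: 2 − 1·(2/3) = 4/3.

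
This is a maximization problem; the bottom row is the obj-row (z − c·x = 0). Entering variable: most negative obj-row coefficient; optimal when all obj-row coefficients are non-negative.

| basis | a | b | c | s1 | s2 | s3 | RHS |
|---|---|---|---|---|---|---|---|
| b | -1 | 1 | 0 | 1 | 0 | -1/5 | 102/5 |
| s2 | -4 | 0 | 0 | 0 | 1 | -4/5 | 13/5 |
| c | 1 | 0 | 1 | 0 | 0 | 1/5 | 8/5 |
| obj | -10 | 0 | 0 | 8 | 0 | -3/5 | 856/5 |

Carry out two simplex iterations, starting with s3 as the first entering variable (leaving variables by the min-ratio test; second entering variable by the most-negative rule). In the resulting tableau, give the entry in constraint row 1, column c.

Ratio test on column s3 — row 1: entry -1/5 ≤ 0; row 2: entry -4/5 ≤ 0; row 3: (8/5)/(1/5) = 8. Minimum is 8 at row 3 (c leaves); pivot element 1/5.
Divide row 3 by 1/5; eliminate column s3 from the other rows.
Second iteration: most negative obj-row entry is -7 in column a, so a enters.
Ratio test on column a — row 1: entry 0 ≤ 0; row 2: entry 0 ≤ 0; row 3: 8/5 = 8/5. Minimum is 8/5 at row 3 (s3 leaves); pivot element 5.
Divide row 3 by 5; eliminate column a from the other rows.
After both pivots, the entry at constraint row 1, column c is 1.

1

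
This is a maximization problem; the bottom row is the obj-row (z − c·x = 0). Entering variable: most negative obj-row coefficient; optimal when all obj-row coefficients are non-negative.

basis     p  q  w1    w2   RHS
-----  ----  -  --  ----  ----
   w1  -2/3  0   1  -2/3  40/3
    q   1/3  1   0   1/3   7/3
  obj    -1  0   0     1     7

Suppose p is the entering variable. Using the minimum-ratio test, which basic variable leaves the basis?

Column p entries and ratios — w1: -2/3 ≤ 0, skip; q: (7/3)/(1/3) = 7.
Smallest ratio is 7 in the row of q, so q leaves.

q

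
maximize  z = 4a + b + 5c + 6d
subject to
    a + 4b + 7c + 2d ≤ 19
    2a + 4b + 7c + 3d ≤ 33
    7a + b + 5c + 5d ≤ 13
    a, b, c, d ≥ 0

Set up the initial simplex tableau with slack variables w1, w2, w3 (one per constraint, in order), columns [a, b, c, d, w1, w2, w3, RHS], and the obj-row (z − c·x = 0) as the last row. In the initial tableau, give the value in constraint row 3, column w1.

0

Slack w1 belongs to constraint 1; its column is the unit vector e_1, so the entry in row 3 is 0.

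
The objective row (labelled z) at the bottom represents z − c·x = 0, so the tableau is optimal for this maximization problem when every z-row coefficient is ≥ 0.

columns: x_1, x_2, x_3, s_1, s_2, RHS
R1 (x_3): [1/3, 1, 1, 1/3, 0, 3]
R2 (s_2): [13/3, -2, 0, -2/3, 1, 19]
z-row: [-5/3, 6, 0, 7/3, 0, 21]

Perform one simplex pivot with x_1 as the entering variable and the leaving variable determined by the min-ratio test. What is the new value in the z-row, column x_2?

68/13

Ratio test on column x_1 — row 1: 3/(1/3) = 9; row 2: 19/(13/3) = 57/13. Minimum is 57/13 at row 2 (s_2 leaves); pivot element 13/3.
Divide row 2 by 13/3; eliminate column x_1 from the other rows.
z-row update in column x_2: 6 − (-5/3)·(-6/13) = 68/13.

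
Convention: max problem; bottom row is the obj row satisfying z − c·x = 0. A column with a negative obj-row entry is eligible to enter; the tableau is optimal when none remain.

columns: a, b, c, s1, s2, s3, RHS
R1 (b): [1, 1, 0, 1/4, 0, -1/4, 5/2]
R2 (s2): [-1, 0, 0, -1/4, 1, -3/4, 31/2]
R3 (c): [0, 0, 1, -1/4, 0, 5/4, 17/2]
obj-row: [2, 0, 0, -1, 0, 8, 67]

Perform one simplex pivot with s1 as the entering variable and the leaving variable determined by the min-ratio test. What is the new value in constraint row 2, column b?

1

Ratio test on column s1 — row 1: (5/2)/(1/4) = 10; row 2: entry -1/4 ≤ 0; row 3: entry -1/4 ≤ 0. Minimum is 10 at row 1 (b leaves); pivot element 1/4.
Divide row 1 by 1/4; eliminate column s1 from the other rows.
Row 2 update in column b: 0 − (-1/4)·4 = 1.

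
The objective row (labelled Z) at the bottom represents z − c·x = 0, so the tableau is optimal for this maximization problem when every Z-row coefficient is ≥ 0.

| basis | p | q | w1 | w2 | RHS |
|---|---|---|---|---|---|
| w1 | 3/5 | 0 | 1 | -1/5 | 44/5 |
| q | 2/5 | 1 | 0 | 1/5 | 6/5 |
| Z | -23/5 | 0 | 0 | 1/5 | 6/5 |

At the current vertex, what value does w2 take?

w2 is not in the basis, so in the current basic feasible solution w2 = 0.

0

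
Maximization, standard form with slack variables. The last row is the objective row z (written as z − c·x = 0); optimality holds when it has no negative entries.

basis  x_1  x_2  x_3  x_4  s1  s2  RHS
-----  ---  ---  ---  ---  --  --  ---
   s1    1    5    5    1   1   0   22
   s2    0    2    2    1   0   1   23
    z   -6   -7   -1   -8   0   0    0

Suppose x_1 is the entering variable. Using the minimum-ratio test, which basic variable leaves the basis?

Column x_1 entries and ratios — s1: 22/1 = 22; s2: 0 ≤ 0, skip.
Smallest ratio is 22 in the row of s1, so s1 leaves.

s1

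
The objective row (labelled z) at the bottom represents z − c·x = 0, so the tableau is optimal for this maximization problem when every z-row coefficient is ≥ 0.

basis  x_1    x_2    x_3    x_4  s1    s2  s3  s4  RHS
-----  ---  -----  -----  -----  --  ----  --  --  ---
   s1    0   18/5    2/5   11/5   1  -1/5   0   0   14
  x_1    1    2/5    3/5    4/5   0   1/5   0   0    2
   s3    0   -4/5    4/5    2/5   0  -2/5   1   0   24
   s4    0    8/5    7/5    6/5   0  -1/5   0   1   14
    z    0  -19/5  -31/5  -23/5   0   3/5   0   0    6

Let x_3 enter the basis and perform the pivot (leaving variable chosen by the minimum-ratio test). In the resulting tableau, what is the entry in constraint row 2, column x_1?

Ratio test on column x_3 — row 1: 14/(2/5) = 35; row 2: 2/(3/5) = 10/3; row 3: 24/(4/5) = 30; row 4: 14/(7/5) = 10. Minimum is 10/3 at row 2 (x_1 leaves); pivot element 3/5.
Divide row 2 by 3/5; eliminate column x_3 from the other rows.
In the new row 2, the x_1 entry is the old entry divided by the pivot: 1/(3/5) = 5/3.

5/3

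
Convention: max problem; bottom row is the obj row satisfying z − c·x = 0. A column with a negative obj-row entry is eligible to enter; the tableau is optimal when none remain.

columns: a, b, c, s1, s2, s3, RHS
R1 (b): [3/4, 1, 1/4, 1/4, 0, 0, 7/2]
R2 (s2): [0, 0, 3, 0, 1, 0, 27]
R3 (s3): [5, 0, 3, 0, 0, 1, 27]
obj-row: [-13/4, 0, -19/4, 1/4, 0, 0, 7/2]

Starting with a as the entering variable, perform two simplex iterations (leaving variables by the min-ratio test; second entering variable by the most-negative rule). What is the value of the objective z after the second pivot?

115/4

Ratio test on column a — row 1: (7/2)/(3/4) = 14/3; row 2: entry 0 ≤ 0; row 3: 27/5 = 27/5. Minimum is 14/3 at row 1 (b leaves); pivot element 3/4.
Pivot on row 1; the obj-row RHS becomes 7/2 − (-13/4)·(14/3) = 56/3.
Next entering variable (most negative obj-row entry -11/3): c.
Ratio test on column c — row 1: (14/3)/(1/3) = 14; row 2: 27/3 = 9; row 3: (11/3)/(4/3) = 11/4. Minimum is 11/4 at row 3 (s3 leaves); pivot element 4/3.
After the second pivot the obj-row RHS is 56/3 − (-11/3)·(11/4) = 115/4.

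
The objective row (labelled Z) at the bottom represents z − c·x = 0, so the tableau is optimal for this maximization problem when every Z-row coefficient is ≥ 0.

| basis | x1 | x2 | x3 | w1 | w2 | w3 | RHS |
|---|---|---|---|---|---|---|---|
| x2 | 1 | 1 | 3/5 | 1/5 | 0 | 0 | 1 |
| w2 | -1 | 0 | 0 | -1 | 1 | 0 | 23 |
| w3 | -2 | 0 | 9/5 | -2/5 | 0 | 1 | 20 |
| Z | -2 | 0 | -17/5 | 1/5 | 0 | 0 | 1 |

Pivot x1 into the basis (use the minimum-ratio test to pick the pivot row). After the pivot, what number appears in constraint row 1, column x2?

1

Ratio test on column x1 — row 1: 1/1 = 1; row 2: entry -1 ≤ 0; row 3: entry -2 ≤ 0. Minimum is 1 at row 1 (x2 leaves); pivot element 1.
Divide row 1 by 1; eliminate column x1 from the other rows.
In the new row 1, the x2 entry is the old entry divided by the pivot: 1/1 = 1.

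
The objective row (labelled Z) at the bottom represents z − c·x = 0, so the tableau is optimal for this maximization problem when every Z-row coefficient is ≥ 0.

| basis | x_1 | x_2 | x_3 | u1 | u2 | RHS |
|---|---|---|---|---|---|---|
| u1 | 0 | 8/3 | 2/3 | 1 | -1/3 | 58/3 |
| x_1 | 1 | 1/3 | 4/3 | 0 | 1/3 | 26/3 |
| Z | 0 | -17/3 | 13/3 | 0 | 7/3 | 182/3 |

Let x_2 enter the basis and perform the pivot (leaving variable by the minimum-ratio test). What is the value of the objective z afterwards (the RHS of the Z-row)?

407/4

Ratio test on column x_2 — row 1: (58/3)/(8/3) = 29/4; row 2: (26/3)/(1/3) = 26. Minimum is 29/4 at row 1 (u1 leaves); pivot element 8/3.
Pivot on row 1; the Z-row RHS becomes 182/3 − (-17/3)·(29/4) = 407/4.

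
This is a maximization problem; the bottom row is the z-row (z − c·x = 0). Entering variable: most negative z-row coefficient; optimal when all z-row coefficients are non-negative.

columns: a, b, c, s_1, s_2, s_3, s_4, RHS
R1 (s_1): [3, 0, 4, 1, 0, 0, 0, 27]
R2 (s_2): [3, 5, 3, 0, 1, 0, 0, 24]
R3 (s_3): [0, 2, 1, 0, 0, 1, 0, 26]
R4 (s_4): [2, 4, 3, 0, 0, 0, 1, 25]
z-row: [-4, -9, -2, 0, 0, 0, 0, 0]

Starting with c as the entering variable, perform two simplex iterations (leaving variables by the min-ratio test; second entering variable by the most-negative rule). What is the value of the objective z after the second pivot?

Ratio test on column c — row 1: 27/4 = 27/4; row 2: 24/3 = 8; row 3: 26/1 = 26; row 4: 25/3 = 25/3. Minimum is 27/4 at row 1 (s_1 leaves); pivot element 4.
Pivot on row 1; the z-row RHS becomes 0 − (-2)·(27/4) = 27/2.
Next entering variable (most negative z-row entry -9): b.
Ratio test on column b — row 1: entry 0 ≤ 0; row 2: (15/4)/5 = 3/4; row 3: (77/4)/2 = 77/8; row 4: (19/4)/4 = 19/16. Minimum is 3/4 at row 2 (s_2 leaves); pivot element 5.
After the second pivot the z-row RHS is 27/2 − (-9)·(3/4) = 81/4.

81/4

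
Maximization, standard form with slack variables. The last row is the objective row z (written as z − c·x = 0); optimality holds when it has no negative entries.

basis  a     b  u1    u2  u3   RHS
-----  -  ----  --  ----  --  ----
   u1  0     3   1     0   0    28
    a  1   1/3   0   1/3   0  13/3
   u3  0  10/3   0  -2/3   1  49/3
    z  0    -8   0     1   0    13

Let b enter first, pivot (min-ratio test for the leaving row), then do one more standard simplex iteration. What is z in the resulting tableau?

Ratio test on column b — row 1: 28/3 = 28/3; row 2: (13/3)/(1/3) = 13; row 3: (49/3)/(10/3) = 49/10. Minimum is 49/10 at row 3 (u3 leaves); pivot element 10/3.
Pivot on row 3; the z-row RHS becomes 13 − (-8)·(49/10) = 261/5.
Next entering variable (most negative z-row entry -3/5): u2.
Ratio test on column u2 — row 1: (133/10)/(3/5) = 133/6; row 2: (27/10)/(2/5) = 27/4; row 3: entry -1/5 ≤ 0. Minimum is 27/4 at row 2 (a leaves); pivot element 2/5.
After the second pivot the z-row RHS is 261/5 − (-3/5)·(27/4) = 225/4.

225/4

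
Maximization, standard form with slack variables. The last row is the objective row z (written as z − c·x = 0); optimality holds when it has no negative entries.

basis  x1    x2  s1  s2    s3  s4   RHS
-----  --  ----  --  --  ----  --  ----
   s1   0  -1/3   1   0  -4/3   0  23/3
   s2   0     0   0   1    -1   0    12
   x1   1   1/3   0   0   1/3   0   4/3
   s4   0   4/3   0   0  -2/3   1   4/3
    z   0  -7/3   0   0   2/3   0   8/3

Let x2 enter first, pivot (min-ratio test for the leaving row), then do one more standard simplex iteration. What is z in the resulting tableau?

Ratio test on column x2 — row 1: entry -1/3 ≤ 0; row 2: entry 0 ≤ 0; row 3: (4/3)/(1/3) = 4; row 4: (4/3)/(4/3) = 1. Minimum is 1 at row 4 (s4 leaves); pivot element 4/3.
Pivot on row 4; the z-row RHS becomes 8/3 − (-7/3)·1 = 5.
Next entering variable (most negative z-row entry -1/2): s3.
Ratio test on column s3 — row 1: entry -3/2 ≤ 0; row 2: entry -1 ≤ 0; row 3: 1/(1/2) = 2; row 4: entry -1/2 ≤ 0. Minimum is 2 at row 3 (x1 leaves); pivot element 1/2.
After the second pivot the z-row RHS is 5 − (-1/2)·2 = 6.

6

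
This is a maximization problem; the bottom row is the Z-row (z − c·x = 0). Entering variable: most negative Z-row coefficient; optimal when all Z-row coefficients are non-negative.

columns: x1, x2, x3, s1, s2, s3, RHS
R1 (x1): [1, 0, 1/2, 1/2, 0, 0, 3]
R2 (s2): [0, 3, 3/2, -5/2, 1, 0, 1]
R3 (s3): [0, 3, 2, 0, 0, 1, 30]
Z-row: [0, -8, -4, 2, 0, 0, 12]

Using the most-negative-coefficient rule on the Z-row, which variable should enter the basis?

x2

Negative Z-row entries: x2: -8, x3: -4.
The most negative is -8 in column x2, so x2 enters.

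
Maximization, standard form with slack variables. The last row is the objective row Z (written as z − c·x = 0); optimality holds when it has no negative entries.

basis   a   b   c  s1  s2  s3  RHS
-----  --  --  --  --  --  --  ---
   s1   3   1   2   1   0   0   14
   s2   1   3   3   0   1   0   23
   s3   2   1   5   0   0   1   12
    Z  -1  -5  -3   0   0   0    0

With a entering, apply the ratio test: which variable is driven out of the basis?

s1

Column a entries and ratios — s1: 14/3 = 14/3; s2: 23/1 = 23; s3: 12/2 = 6.
Smallest ratio is 14/3 in the row of s1, so s1 leaves.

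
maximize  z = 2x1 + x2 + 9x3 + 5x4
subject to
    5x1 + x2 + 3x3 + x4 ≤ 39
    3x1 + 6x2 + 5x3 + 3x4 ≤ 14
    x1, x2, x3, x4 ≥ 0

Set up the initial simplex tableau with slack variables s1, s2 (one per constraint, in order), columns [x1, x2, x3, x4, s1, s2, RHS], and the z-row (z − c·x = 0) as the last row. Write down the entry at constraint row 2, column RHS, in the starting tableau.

14

The RHS of constraint 2 is b_2 = 14.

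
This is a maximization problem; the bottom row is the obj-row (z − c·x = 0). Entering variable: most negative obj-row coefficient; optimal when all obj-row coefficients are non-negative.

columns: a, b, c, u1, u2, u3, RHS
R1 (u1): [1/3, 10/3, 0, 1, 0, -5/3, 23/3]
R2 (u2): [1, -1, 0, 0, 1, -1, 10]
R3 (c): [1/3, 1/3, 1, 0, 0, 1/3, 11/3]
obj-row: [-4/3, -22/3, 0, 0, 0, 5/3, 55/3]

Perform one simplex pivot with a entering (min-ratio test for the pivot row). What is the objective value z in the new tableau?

Ratio test on column a — row 1: (23/3)/(1/3) = 23; row 2: 10/1 = 10; row 3: (11/3)/(1/3) = 11. Minimum is 10 at row 2 (u2 leaves); pivot element 1.
Pivot on row 2; the obj-row RHS becomes 55/3 − (-4/3)·10 = 95/3.

95/3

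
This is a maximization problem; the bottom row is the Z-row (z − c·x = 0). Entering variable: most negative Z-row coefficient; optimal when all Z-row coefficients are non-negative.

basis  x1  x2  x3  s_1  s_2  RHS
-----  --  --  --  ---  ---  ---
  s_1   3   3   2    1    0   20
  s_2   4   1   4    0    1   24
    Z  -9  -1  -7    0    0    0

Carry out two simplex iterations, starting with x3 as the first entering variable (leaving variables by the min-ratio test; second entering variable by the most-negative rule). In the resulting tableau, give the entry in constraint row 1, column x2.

Ratio test on column x3 — row 1: 20/2 = 10; row 2: 24/4 = 6. Minimum is 6 at row 2 (s_2 leaves); pivot element 4.
Divide row 2 by 4; eliminate column x3 from the other rows.
Second iteration: most negative Z-row entry is -2 in column x1, so x1 enters.
Ratio test on column x1 — row 1: 8/1 = 8; row 2: 6/1 = 6. Minimum is 6 at row 2 (x3 leaves); pivot element 1.
Divide row 2 by 1; eliminate column x1 from the other rows.
After both pivots, the entry at constraint row 1, column x2 is 9/4.

9/4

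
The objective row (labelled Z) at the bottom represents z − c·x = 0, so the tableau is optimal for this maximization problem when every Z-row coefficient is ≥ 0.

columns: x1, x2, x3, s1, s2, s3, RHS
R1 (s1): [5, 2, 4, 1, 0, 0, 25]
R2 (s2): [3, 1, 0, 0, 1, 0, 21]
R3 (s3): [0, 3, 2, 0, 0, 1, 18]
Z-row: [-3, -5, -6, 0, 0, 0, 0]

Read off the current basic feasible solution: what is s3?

18

s3 is basic (row 3); its value is the RHS of that row, 18.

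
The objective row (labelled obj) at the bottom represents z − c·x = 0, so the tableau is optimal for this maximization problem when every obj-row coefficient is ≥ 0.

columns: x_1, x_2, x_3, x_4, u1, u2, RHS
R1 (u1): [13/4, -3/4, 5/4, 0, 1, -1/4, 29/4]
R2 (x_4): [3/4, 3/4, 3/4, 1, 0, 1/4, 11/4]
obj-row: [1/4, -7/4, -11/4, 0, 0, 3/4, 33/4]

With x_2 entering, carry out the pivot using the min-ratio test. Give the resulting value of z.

Ratio test on column x_2 — row 1: entry -3/4 ≤ 0; row 2: (11/4)/(3/4) = 11/3. Minimum is 11/3 at row 2 (x_4 leaves); pivot element 3/4.
Pivot on row 2; the obj-row RHS becomes 33/4 − (-7/4)·(11/3) = 44/3.

44/3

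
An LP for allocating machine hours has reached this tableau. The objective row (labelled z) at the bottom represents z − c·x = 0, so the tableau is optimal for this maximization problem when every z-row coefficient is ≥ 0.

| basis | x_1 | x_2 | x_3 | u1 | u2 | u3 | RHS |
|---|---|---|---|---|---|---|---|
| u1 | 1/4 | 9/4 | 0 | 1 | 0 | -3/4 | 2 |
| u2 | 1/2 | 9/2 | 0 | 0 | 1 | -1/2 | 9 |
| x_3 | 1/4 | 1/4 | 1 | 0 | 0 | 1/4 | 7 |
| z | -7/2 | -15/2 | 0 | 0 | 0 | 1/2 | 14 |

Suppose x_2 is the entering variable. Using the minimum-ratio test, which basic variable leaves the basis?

u1

Column x_2 entries and ratios — u1: 2/(9/4) = 8/9; u2: 9/(9/2) = 2; x_3: 7/(1/4) = 28.
Smallest ratio is 8/9 in the row of u1, so u1 leaves.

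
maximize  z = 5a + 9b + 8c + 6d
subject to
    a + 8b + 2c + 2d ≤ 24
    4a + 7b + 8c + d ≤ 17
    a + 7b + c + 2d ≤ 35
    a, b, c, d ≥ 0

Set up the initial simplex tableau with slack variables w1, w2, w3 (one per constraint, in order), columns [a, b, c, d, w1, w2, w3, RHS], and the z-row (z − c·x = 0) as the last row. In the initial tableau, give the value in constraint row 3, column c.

Constraint 3 has coefficient 1 on c.

1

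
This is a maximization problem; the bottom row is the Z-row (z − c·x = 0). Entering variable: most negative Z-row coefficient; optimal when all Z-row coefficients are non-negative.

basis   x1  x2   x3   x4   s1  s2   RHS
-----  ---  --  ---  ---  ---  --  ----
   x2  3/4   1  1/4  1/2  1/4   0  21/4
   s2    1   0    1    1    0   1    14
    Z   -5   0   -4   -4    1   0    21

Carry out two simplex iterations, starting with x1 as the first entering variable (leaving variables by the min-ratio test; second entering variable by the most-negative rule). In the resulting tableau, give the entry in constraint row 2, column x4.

Ratio test on column x1 — row 1: (21/4)/(3/4) = 7; row 2: 14/1 = 14. Minimum is 7 at row 1 (x2 leaves); pivot element 3/4.
Divide row 1 by 3/4; eliminate column x1 from the other rows.
Second iteration: most negative Z-row entry is -7/3 in column x3, so x3 enters.
Ratio test on column x3 — row 1: 7/(1/3) = 21; row 2: 7/(2/3) = 21/2. Minimum is 21/2 at row 2 (s2 leaves); pivot element 2/3.
Divide row 2 by 2/3; eliminate column x3 from the other rows.
After both pivots, the entry at constraint row 2, column x4 is 1/2.

1/2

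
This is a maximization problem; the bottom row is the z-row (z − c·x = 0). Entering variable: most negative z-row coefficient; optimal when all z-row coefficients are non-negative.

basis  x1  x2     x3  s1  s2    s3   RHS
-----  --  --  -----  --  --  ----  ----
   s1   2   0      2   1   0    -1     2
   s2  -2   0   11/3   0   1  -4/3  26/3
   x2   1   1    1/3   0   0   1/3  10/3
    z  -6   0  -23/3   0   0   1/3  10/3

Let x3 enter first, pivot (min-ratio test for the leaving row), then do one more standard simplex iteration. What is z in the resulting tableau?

Ratio test on column x3 — row 1: 2/2 = 1; row 2: (26/3)/(11/3) = 26/11; row 3: (10/3)/(1/3) = 10. Minimum is 1 at row 1 (s1 leaves); pivot element 2.
Pivot on row 1; the z-row RHS becomes 10/3 − (-23/3)·1 = 11.
Next entering variable (most negative z-row entry -7/2): s3.
Ratio test on column s3 — row 1: entry -1/2 ≤ 0; row 2: 5/(1/2) = 10; row 3: 3/(1/2) = 6. Minimum is 6 at row 3 (x2 leaves); pivot element 1/2.
After the second pivot the z-row RHS is 11 − (-7/2)·6 = 32.

32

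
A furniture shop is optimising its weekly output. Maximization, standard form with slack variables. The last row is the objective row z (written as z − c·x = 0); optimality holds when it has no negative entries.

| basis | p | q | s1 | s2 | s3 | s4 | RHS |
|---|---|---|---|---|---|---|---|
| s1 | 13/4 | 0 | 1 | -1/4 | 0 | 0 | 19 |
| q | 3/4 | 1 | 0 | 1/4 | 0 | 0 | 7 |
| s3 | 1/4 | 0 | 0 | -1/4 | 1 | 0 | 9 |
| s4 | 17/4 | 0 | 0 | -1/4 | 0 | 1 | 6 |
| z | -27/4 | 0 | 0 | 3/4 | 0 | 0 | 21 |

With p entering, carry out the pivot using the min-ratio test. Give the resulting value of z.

Ratio test on column p — row 1: 19/(13/4) = 76/13; row 2: 7/(3/4) = 28/3; row 3: 9/(1/4) = 36; row 4: 6/(17/4) = 24/17. Minimum is 24/17 at row 4 (s4 leaves); pivot element 17/4.
Pivot on row 4; the z-row RHS becomes 21 − (-27/4)·(24/17) = 519/17.

519/17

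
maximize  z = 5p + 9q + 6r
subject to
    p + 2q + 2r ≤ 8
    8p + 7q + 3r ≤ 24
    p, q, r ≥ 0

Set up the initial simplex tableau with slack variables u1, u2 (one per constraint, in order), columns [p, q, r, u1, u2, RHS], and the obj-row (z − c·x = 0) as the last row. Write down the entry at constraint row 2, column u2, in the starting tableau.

Slack u2 belongs to constraint 2; its column is the unit vector e_2, so the entry in row 2 is 1.

1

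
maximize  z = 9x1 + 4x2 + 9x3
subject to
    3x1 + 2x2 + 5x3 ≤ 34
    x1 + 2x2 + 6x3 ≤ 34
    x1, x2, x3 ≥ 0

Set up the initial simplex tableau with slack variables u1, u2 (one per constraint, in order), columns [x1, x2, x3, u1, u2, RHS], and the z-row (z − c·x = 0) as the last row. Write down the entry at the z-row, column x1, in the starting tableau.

The z-row carries the negated objective coefficients: the x1 entry is -9.

-9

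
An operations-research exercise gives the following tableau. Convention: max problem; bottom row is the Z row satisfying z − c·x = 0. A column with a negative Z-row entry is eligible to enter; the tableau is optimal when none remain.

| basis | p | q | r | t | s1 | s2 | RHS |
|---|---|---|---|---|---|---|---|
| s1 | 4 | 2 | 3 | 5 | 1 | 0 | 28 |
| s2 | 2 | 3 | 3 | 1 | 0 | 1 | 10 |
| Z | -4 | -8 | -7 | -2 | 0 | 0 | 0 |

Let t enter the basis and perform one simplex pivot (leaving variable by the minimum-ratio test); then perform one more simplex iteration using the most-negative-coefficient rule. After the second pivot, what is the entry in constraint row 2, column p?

Ratio test on column t — row 1: 28/5 = 28/5; row 2: 10/1 = 10. Minimum is 28/5 at row 1 (s1 leaves); pivot element 5.
Divide row 1 by 5; eliminate column t from the other rows.
Second iteration: most negative Z-row entry is -36/5 in column q, so q enters.
Ratio test on column q — row 1: (28/5)/(2/5) = 14; row 2: (22/5)/(13/5) = 22/13. Minimum is 22/13 at row 2 (s2 leaves); pivot element 13/5.
Divide row 2 by 13/5; eliminate column q from the other rows.
After both pivots, the entry at constraint row 2, column p is 6/13.

6/13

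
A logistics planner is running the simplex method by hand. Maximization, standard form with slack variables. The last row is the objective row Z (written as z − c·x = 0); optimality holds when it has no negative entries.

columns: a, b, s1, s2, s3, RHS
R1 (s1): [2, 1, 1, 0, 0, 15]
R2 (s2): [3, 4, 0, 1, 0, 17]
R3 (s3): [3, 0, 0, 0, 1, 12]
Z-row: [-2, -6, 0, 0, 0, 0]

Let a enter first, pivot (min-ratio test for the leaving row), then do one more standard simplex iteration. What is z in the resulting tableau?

Ratio test on column a — row 1: 15/2 = 15/2; row 2: 17/3 = 17/3; row 3: 12/3 = 4. Minimum is 4 at row 3 (s3 leaves); pivot element 3.
Pivot on row 3; the Z-row RHS becomes 0 − (-2)·4 = 8.
Next entering variable (most negative Z-row entry -6): b.
Ratio test on column b — row 1: 7/1 = 7; row 2: 5/4 = 5/4; row 3: entry 0 ≤ 0. Minimum is 5/4 at row 2 (s2 leaves); pivot element 4.
After the second pivot the Z-row RHS is 8 − (-6)·(5/4) = 31/2.

31/2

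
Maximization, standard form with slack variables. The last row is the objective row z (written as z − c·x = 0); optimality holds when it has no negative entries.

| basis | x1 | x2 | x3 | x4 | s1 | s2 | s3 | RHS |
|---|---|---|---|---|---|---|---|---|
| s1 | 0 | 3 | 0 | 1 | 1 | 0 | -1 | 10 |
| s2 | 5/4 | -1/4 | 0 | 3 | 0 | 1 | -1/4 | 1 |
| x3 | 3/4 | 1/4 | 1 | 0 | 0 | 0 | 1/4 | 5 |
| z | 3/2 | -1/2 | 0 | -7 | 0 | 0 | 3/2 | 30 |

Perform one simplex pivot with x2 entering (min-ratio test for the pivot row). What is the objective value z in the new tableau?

Ratio test on column x2 — row 1: 10/3 = 10/3; row 2: entry -1/4 ≤ 0; row 3: 5/(1/4) = 20. Minimum is 10/3 at row 1 (s1 leaves); pivot element 3.
Pivot on row 1; the z-row RHS becomes 30 − (-1/2)·(10/3) = 95/3.

95/3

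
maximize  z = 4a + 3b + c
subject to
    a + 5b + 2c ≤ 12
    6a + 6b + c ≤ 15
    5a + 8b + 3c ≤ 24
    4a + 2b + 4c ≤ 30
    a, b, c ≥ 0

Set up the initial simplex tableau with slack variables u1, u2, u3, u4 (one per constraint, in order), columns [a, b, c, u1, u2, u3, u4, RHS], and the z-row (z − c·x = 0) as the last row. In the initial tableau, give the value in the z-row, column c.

-1

The z-row carries the negated objective coefficients: the c entry is -1.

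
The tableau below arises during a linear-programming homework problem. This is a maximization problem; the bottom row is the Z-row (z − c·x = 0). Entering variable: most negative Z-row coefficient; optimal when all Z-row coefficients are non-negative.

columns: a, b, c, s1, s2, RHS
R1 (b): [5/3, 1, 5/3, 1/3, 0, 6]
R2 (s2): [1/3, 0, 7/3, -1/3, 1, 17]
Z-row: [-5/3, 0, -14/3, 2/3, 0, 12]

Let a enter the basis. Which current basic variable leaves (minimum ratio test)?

b

Column a entries and ratios — b: 6/(5/3) = 18/5; s2: 17/(1/3) = 51.
Smallest ratio is 18/5 in the row of b, so b leaves.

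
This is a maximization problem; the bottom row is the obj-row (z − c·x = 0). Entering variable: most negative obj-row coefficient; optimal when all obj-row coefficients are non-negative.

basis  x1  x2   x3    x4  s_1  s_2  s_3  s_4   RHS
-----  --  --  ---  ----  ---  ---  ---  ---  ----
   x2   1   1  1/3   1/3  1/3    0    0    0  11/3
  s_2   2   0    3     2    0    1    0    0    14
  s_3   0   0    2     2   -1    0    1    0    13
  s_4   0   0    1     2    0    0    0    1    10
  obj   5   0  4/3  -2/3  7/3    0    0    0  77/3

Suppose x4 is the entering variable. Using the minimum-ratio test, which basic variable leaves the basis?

Column x4 entries and ratios — x2: (11/3)/(1/3) = 11; s_2: 14/2 = 7; s_3: 13/2 = 13/2; s_4: 10/2 = 5.
Smallest ratio is 5 in the row of s_4, so s_4 leaves.

s_4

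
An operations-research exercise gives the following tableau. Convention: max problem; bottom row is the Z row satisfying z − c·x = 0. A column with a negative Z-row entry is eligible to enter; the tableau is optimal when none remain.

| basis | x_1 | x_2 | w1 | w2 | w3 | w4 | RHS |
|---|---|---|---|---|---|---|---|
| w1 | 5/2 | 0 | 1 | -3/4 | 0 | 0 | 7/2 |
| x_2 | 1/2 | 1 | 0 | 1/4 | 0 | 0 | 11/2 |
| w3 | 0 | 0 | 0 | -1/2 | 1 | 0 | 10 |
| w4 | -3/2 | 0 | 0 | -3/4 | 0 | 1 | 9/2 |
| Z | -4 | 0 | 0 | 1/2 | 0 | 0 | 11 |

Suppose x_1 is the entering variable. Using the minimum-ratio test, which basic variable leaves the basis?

Column x_1 entries and ratios — w1: (7/2)/(5/2) = 7/5; x_2: (11/2)/(1/2) = 11; w3: 0 ≤ 0, skip; w4: -3/2 ≤ 0, skip.
Smallest ratio is 7/5 in the row of w1, so w1 leaves.

w1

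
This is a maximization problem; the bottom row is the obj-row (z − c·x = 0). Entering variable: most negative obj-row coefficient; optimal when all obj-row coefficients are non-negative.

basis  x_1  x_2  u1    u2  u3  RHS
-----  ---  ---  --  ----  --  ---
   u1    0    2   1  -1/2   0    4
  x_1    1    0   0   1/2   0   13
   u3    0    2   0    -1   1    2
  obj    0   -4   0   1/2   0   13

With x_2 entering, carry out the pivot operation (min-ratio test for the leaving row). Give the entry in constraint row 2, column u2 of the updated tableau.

Ratio test on column x_2 — row 1: 4/2 = 2; row 2: entry 0 ≤ 0; row 3: 2/2 = 1. Minimum is 1 at row 3 (u3 leaves); pivot element 2.
Divide row 3 by 2; eliminate column x_2 from the other rows.
Row 2 update in column u2: 1/2 − 0·(-1/2) = 1/2.

1/2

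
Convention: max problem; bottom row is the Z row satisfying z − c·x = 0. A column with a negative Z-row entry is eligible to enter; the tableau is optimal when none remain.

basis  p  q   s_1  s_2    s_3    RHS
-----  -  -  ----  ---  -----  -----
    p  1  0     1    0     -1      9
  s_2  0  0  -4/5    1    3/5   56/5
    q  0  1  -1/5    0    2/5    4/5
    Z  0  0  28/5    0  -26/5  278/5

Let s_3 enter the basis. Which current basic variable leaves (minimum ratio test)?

q

Column s_3 entries and ratios — p: -1 ≤ 0, skip; s_2: (56/5)/(3/5) = 56/3; q: (4/5)/(2/5) = 2.
Smallest ratio is 2 in the row of q, so q leaves.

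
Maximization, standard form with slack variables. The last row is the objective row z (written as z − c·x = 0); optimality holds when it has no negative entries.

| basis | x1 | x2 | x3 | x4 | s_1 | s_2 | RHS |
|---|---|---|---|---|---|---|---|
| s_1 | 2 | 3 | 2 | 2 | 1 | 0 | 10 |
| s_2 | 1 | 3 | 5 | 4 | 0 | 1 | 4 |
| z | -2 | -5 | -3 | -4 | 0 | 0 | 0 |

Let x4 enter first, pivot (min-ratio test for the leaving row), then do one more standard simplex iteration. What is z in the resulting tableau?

20/3

Ratio test on column x4 — row 1: 10/2 = 5; row 2: 4/4 = 1. Minimum is 1 at row 2 (s_2 leaves); pivot element 4.
Pivot on row 2; the z-row RHS becomes 0 − (-4)·1 = 4.
Next entering variable (most negative z-row entry -2): x2.
Ratio test on column x2 — row 1: 8/(3/2) = 16/3; row 2: 1/(3/4) = 4/3. Minimum is 4/3 at row 2 (x4 leaves); pivot element 3/4.
After the second pivot the z-row RHS is 4 − (-2)·(4/3) = 20/3.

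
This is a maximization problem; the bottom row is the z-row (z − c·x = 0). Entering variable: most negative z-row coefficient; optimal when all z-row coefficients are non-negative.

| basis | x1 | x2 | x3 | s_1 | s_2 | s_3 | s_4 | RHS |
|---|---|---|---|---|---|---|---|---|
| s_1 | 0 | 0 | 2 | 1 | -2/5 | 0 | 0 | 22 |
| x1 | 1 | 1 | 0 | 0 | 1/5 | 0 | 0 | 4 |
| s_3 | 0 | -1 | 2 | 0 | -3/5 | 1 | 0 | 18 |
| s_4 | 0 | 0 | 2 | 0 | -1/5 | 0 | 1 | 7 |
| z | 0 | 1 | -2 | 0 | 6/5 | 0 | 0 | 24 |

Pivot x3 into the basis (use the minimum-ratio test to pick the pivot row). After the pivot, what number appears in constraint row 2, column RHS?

Ratio test on column x3 — row 1: 22/2 = 11; row 2: entry 0 ≤ 0; row 3: 18/2 = 9; row 4: 7/2 = 7/2. Minimum is 7/2 at row 4 (s_4 leaves); pivot element 2.
Divide row 4 by 2; eliminate column x3 from the other rows.
Row 2 update in column RHS: 4 − 0·(7/2) = 4.

4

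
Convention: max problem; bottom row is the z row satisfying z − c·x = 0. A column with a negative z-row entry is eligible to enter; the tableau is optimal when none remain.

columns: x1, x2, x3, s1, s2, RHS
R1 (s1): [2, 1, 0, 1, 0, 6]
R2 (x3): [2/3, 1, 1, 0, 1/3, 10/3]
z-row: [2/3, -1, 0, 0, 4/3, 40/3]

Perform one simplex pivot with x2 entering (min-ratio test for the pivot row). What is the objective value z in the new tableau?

50/3

Ratio test on column x2 — row 1: 6/1 = 6; row 2: (10/3)/1 = 10/3. Minimum is 10/3 at row 2 (x3 leaves); pivot element 1.
Pivot on row 2; the z-row RHS becomes 40/3 − (-1)·(10/3) = 50/3.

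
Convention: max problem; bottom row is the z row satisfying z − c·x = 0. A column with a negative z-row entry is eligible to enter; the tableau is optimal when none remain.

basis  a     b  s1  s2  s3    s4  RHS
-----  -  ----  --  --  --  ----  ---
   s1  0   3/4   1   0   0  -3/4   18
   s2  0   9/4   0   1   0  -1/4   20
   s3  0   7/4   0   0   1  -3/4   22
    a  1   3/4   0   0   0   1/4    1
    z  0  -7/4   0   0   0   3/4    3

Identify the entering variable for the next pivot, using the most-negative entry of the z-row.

Negative z-row entries: b: -7/4.
The most negative is -7/4 in column b, so b enters.

b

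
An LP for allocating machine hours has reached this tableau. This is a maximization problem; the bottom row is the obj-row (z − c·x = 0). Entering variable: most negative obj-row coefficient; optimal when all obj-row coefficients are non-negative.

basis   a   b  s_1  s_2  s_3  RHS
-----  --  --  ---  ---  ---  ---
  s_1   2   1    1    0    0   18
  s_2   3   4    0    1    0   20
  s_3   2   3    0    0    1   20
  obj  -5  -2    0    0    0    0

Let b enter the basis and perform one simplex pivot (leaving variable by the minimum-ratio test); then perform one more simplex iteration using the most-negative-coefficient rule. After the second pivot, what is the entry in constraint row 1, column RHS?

Ratio test on column b — row 1: 18/1 = 18; row 2: 20/4 = 5; row 3: 20/3 = 20/3. Minimum is 5 at row 2 (s_2 leaves); pivot element 4.
Divide row 2 by 4; eliminate column b from the other rows.
Second iteration: most negative obj-row entry is -7/2 in column a, so a enters.
Ratio test on column a — row 1: 13/(5/4) = 52/5; row 2: 5/(3/4) = 20/3; row 3: entry -1/4 ≤ 0. Minimum is 20/3 at row 2 (b leaves); pivot element 3/4.
Divide row 2 by 3/4; eliminate column a from the other rows.
After both pivots, the entry at constraint row 1, column RHS is 14/3.

14/3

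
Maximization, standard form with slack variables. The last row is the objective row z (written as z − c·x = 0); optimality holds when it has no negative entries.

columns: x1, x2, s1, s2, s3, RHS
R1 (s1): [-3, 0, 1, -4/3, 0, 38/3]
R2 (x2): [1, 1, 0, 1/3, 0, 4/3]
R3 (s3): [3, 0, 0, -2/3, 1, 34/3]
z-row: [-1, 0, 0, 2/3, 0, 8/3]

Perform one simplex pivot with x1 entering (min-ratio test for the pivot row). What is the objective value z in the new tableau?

4

Ratio test on column x1 — row 1: entry -3 ≤ 0; row 2: (4/3)/1 = 4/3; row 3: (34/3)/3 = 34/9. Minimum is 4/3 at row 2 (x2 leaves); pivot element 1.
Pivot on row 2; the z-row RHS becomes 8/3 − (-1)·(4/3) = 4.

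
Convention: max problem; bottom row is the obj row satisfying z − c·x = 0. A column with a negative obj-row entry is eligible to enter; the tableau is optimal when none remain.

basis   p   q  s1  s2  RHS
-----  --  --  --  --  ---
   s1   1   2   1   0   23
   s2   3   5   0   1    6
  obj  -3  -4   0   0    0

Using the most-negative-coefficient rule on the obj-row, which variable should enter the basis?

Negative obj-row entries: p: -3, q: -4.
The most negative is -4 in column q, so q enters.

q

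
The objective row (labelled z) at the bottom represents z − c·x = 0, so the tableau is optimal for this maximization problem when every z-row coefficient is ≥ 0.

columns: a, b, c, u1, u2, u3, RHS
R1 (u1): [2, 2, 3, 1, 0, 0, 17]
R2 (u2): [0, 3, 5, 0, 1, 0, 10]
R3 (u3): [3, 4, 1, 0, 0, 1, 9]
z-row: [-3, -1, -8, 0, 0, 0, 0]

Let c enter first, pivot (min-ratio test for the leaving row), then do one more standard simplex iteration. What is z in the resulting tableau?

Ratio test on column c — row 1: 17/3 = 17/3; row 2: 10/5 = 2; row 3: 9/1 = 9. Minimum is 2 at row 2 (u2 leaves); pivot element 5.
Pivot on row 2; the z-row RHS becomes 0 − (-8)·2 = 16.
Next entering variable (most negative z-row entry -3): a.
Ratio test on column a — row 1: 11/2 = 11/2; row 2: entry 0 ≤ 0; row 3: 7/3 = 7/3. Minimum is 7/3 at row 3 (u3 leaves); pivot element 3.
After the second pivot the z-row RHS is 16 − (-3)·(7/3) = 23.

23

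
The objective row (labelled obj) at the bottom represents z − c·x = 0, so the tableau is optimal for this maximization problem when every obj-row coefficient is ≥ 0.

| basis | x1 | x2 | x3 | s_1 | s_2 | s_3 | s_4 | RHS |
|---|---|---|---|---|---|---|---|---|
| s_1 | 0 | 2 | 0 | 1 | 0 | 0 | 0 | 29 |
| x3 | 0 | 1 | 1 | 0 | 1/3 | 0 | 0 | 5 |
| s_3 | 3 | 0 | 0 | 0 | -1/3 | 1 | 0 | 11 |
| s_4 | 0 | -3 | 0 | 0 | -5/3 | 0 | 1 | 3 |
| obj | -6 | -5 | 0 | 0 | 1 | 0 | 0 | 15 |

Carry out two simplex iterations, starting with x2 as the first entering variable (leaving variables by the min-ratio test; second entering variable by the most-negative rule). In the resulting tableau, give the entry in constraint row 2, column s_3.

Ratio test on column x2 — row 1: 29/2 = 29/2; row 2: 5/1 = 5; row 3: entry 0 ≤ 0; row 4: entry -3 ≤ 0. Minimum is 5 at row 2 (x3 leaves); pivot element 1.
Divide row 2 by 1; eliminate column x2 from the other rows.
Second iteration: most negative obj-row entry is -6 in column x1, so x1 enters.
Ratio test on column x1 — row 1: entry 0 ≤ 0; row 2: entry 0 ≤ 0; row 3: 11/3 = 11/3; row 4: entry 0 ≤ 0. Minimum is 11/3 at row 3 (s_3 leaves); pivot element 3.
Divide row 3 by 3; eliminate column x1 from the other rows.
After both pivots, the entry at constraint row 2, column s_3 is 0.

0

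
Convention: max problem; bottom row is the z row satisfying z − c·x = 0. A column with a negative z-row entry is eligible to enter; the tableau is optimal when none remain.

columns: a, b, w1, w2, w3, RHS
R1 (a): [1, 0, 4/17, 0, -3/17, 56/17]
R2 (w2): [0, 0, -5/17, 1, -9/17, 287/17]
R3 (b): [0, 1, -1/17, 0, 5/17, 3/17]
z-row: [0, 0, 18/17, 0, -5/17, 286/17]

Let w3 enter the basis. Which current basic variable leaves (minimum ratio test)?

b

Column w3 entries and ratios — a: -3/17 ≤ 0, skip; w2: -9/17 ≤ 0, skip; b: (3/17)/(5/17) = 3/5.
Smallest ratio is 3/5 in the row of b, so b leaves.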